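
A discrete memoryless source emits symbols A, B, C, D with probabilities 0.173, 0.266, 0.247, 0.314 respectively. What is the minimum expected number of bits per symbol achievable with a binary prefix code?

Repeatedly combine the two least-probable nodes; the expected code length is the sum of the merged weights.
merge 173/1000 + 247/1000 → 21/50
merge 133/500 + 157/500 → 29/50
merge 21/50 + 29/50 → 1
L = 21/50 + 29/50 + 1 = 2 bits/symbol.

2 bits/symbol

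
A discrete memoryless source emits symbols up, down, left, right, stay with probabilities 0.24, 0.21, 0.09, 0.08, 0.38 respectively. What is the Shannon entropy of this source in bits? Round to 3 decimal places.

2.102 bits

H = −Σ pᵢ log₂ pᵢ.
−0.24·log₂(0.24) = 0.4941
−0.21·log₂(0.21) = 0.4728
−0.09·log₂(0.09) = 0.3127
−0.08·log₂(0.08) = 0.2915
−0.38·log₂(0.38) = 0.5305
Sum ≈ 2.1016 → 2.102 bits.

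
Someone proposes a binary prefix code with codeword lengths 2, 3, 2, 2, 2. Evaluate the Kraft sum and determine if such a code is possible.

1.125; no

With common denominator 2^3 = 8: Σ 2^(−ℓᵢ) = 2/8 + 1/8 + 2/8 + 2/8 + 2/8 = 9/8 = 1.125.
Kraft's inequality requires Σ ≤ 1; here Σ = 1.125 > 1, so no such prefix code exists.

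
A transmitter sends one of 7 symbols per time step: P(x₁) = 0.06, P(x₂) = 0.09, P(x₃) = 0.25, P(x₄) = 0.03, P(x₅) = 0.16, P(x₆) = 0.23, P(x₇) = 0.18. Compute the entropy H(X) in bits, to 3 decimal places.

H = −Σ pᵢ log₂ pᵢ.
−0.06·log₂(0.06) = 0.2435
−0.09·log₂(0.09) = 0.3127
−0.25·log₂(0.25) = 0.5000
−0.03·log₂(0.03) = 0.1518
−0.16·log₂(0.16) = 0.4230
−0.23·log₂(0.23) = 0.4877
−0.18·log₂(0.18) = 0.4453
Sum ≈ 2.5639 → 2.564 bits.

2.564 bits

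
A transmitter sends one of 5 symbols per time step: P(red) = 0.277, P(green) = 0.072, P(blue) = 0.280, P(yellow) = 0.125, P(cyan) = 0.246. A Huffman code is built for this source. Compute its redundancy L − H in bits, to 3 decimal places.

Entropy H = −Σ p log₂ p ≈ 2.1733 bits.
Huffman merges: 9/125+1/8→197/1000; 197/1000+123/500→443/1000; 277/1000+7/25→557/1000; 443/1000+557/1000→1. L = 2197/1000 ≈ 2.1970.
L − H = 2.1970 − 2.1733 = 0.024 bits.

0.024 bits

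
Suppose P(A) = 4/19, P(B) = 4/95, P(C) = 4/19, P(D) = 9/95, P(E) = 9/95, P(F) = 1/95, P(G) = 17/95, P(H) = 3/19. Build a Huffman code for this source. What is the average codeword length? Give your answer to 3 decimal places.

2.779 bits/symbol

Repeatedly combine the two least-probable nodes; the expected code length is the sum of the merged weights.
merge 1/95 + 4/95 → 1/19
merge 1/19 + 9/95 → 14/95
merge 9/95 + 14/95 → 23/95
merge 3/19 + 17/95 → 32/95
merge 4/19 + 4/19 → 8/19
merge 23/95 + 32/95 → 11/19
merge 8/19 + 11/19 → 1
L = 1/19 + 14/95 + 23/95 + 32/95 + 8/19 + 11/19 + 1 = 264/95 ≈ 2.779 bits/symbol.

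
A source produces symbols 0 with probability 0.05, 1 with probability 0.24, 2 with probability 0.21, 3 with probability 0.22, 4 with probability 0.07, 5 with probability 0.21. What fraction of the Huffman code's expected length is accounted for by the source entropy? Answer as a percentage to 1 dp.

98.2%

Entropy H = −Σ p log₂ p ≈ 2.4050 bits.
Huffman merges: 1/20+7/100→3/25; 3/25+21/100→33/100; 21/100+11/50→43/100; 6/25+33/100→57/100; 43/100+57/100→1. L = 49/20 ≈ 2.4500.
Efficiency = H/L = 2.4050/2.4500 = 98.2%.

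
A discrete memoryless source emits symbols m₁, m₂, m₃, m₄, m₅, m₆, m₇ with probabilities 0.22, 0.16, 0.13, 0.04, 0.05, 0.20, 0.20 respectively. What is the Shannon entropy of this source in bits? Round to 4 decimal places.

2.6169 bits

H = −Σ pᵢ log₂ pᵢ.
−0.22·log₂(0.22) = 0.4806
−0.16·log₂(0.16) = 0.4230
−0.13·log₂(0.13) = 0.3826
−0.04·log₂(0.04) = 0.1858
−0.05·log₂(0.05) = 0.2161
−0.20·log₂(0.20) = 0.4644
−0.20·log₂(0.20) = 0.4644
Sum ≈ 2.6169 → 2.6169 bits.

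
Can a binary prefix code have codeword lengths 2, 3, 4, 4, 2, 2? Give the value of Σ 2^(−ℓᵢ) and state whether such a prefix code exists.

1; yes

With common denominator 2^4 = 16: Σ 2^(−ℓᵢ) = 4/16 + 2/16 + 1/16 + 1/16 + 4/16 + 4/16 = 16/16 = 1.
Kraft's inequality requires Σ ≤ 1; here Σ = 1 ≤ 1, so such a prefix code exists.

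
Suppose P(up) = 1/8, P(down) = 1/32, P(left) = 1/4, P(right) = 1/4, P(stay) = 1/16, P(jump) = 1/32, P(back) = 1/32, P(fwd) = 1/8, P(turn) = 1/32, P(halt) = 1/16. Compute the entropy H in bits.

2.875 bits

Each probability is a power of 1/2, so log₂(1/p) is an integer.
H = Σ p·log₂(1/p) = 1/8·3 + 1/32·5 + 1/4·2 + 1/4·2 + 1/16·4 + 1/32·5 + 1/32·5 + 1/8·3 + 1/32·5 + 1/16·4 = 2.875 bits.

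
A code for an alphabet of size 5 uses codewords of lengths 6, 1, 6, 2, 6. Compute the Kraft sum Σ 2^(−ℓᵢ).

With common denominator 2^6 = 64: Σ 2^(−ℓᵢ) = 1/64 + 32/64 + 1/64 + 16/64 + 1/64 = 51/64 = 0.796875.

0.796875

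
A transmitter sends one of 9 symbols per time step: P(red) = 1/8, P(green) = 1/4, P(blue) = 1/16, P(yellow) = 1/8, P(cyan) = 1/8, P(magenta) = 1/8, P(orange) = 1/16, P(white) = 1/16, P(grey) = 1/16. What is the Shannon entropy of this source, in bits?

Each probability is a power of 1/2, so log₂(1/p) is an integer.
H = Σ p·log₂(1/p) = 1/8·3 + 1/4·2 + 1/16·4 + 1/8·3 + 1/8·3 + 1/8·3 + 1/16·4 + 1/16·4 + 1/16·4 = 3 bits.

3 bits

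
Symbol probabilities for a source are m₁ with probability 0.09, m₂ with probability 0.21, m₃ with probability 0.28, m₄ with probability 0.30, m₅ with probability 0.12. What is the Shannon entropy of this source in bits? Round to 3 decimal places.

H = −Σ pᵢ log₂ pᵢ.
−0.09·log₂(0.09) = 0.3127
−0.21·log₂(0.21) = 0.4728
−0.28·log₂(0.28) = 0.5142
−0.30·log₂(0.30) = 0.5211
−0.12·log₂(0.12) = 0.3671
Sum ≈ 2.1879 → 2.188 bits.

2.188 bits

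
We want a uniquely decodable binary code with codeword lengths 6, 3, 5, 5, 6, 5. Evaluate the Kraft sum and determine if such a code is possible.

0.25; yes

With common denominator 2^6 = 64: Σ 2^(−ℓᵢ) = 1/64 + 8/64 + 2/64 + 2/64 + 1/64 + 2/64 = 16/64 = 0.25.
Kraft's inequality requires Σ ≤ 1; here Σ = 0.25 ≤ 1, so such a prefix code exists.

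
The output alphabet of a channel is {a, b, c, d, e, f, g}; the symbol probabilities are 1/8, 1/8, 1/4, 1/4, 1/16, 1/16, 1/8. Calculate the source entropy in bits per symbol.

2.625 bits

Each probability is a power of 1/2, so log₂(1/p) is an integer.
H = Σ p·log₂(1/p) = 1/8·3 + 1/8·3 + 1/4·2 + 1/4·2 + 1/16·4 + 1/16·4 + 1/8·3 = 2.625 bits.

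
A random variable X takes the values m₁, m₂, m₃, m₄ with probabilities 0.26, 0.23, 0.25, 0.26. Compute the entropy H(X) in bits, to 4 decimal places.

1.9982 bits

H = −Σ pᵢ log₂ pᵢ.
−0.26·log₂(0.26) = 0.5053
−0.23·log₂(0.23) = 0.4877
−0.25·log₂(0.25) = 0.5000
−0.26·log₂(0.26) = 0.5053
Sum ≈ 1.9982 → 1.9982 bits.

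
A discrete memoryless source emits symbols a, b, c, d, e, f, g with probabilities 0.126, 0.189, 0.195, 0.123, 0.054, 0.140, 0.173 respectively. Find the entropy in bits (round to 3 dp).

H = −Σ pᵢ log₂ pᵢ.
−0.126·log₂(0.126) = 0.3766
−0.189·log₂(0.189) = 0.4543
−0.195·log₂(0.195) = 0.4599
−0.123·log₂(0.123) = 0.3719
−0.054·log₂(0.054) = 0.2274
−0.140·log₂(0.140) = 0.3971
−0.173·log₂(0.173) = 0.4379
Sum ≈ 2.7250 → 2.725 bits.

2.725 bits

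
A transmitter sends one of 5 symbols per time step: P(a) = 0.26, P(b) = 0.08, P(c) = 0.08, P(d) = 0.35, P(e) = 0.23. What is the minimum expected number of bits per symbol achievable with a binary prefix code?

2.16 bits/symbol

Repeatedly combine the two least-probable nodes; the expected code length is the sum of the merged weights.
merge 2/25 + 2/25 → 4/25
merge 4/25 + 23/100 → 39/100
merge 13/50 + 7/20 → 61/100
merge 39/100 + 61/100 → 1
L = 4/25 + 39/100 + 61/100 + 1 = 54/25 = 2.16 bits/symbol.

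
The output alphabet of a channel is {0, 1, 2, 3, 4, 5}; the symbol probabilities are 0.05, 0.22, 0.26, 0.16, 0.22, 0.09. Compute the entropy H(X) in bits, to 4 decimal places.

H = −Σ pᵢ log₂ pᵢ.
−0.05·log₂(0.05) = 0.2161
−0.22·log₂(0.22) = 0.4806
−0.26·log₂(0.26) = 0.5053
−0.16·log₂(0.16) = 0.4230
−0.22·log₂(0.22) = 0.4806
−0.09·log₂(0.09) = 0.3127
Sum ≈ 2.4182 → 2.4182 bits.

2.4182 bits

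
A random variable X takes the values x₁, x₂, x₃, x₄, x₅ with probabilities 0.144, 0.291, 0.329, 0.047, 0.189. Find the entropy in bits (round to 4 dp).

H = −Σ pᵢ log₂ pᵢ.
−0.144·log₂(0.144) = 0.4026
−0.291·log₂(0.291) = 0.5182
−0.329·log₂(0.329) = 0.5277
−0.047·log₂(0.047) = 0.2073
−0.189·log₂(0.189) = 0.4543
Sum ≈ 2.1101 → 2.1101 bits.

2.1101 bits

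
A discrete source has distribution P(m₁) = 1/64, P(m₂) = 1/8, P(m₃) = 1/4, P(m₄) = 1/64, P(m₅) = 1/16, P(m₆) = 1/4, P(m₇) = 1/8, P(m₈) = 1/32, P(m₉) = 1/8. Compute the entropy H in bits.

2.71875 bits

Each probability is a power of 1/2, so log₂(1/p) is an integer.
H = Σ p·log₂(1/p) = 1/64·6 + 1/8·3 + 1/4·2 + 1/64·6 + 1/16·4 + 1/4·2 + 1/8·3 + 1/32·5 + 1/8·3 = 2.71875 bits.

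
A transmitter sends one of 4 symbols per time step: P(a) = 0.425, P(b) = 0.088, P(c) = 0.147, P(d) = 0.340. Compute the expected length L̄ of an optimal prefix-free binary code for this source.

1.81 bits/symbol

Repeatedly combine the two least-probable nodes; the expected code length is the sum of the merged weights.
merge 11/125 + 147/1000 → 47/200
merge 47/200 + 17/50 → 23/40
merge 17/40 + 23/40 → 1
L = 47/200 + 23/40 + 1 = 181/100 = 1.81 bits/symbol.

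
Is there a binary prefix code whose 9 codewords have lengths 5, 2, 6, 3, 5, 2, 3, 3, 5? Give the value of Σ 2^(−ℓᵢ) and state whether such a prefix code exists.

0.984375; yes

With common denominator 2^6 = 64: Σ 2^(−ℓᵢ) = 2/64 + 16/64 + 1/64 + 8/64 + 2/64 + 16/64 + 8/64 + 8/64 + 2/64 = 63/64 = 0.984375.
Kraft's inequality requires Σ ≤ 1; here Σ = 0.984375 ≤ 1, so such a prefix code exists.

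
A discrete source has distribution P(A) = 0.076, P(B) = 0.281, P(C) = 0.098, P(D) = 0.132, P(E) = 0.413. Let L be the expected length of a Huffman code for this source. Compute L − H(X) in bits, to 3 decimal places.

Entropy H = −Σ p log₂ p ≈ 2.0381 bits.
Huffman merges: 19/250+49/500→87/500; 33/250+87/500→153/500; 281/1000+153/500→587/1000; 413/1000+587/1000→1. L = 2067/1000 ≈ 2.0670.
L − H = 2.0670 − 2.0381 = 0.029 bits.

0.029 bits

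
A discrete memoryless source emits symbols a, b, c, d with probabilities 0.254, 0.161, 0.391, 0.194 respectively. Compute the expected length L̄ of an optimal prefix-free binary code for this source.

Repeatedly combine the two least-probable nodes; the expected code length is the sum of the merged weights.
merge 161/1000 + 97/500 → 71/200
merge 127/500 + 71/200 → 609/1000
merge 391/1000 + 609/1000 → 1
L = 71/200 + 609/1000 + 1 = 491/250 = 1.964 bits/symbol.

1.964 bits/symbol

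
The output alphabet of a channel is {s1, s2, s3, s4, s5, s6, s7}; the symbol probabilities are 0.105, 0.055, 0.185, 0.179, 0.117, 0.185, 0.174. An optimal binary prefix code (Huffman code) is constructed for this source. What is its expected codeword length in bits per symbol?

2.79 bits/symbol

Repeatedly combine the two least-probable nodes; the expected code length is the sum of the merged weights.
merge 11/200 + 21/200 → 4/25
merge 117/1000 + 4/25 → 277/1000
merge 87/500 + 179/1000 → 353/1000
merge 37/200 + 37/200 → 37/100
merge 277/1000 + 353/1000 → 63/100
merge 37/100 + 63/100 → 1
L = 4/25 + 277/1000 + 353/1000 + 37/100 + 63/100 + 1 = 279/100 = 2.79 bits/symbol.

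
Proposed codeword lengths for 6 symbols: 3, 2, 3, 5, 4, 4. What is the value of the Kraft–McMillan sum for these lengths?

With common denominator 2^5 = 32: Σ 2^(−ℓᵢ) = 4/32 + 8/32 + 4/32 + 1/32 + 2/32 + 2/32 = 21/32 = 0.65625.

0.65625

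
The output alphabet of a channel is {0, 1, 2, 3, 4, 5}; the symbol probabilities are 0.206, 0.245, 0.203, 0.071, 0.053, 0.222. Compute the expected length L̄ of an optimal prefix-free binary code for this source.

2.451 bits/symbol

Repeatedly combine the two least-probable nodes; the expected code length is the sum of the merged weights.
merge 53/1000 + 71/1000 → 31/250
merge 31/250 + 203/1000 → 327/1000
merge 103/500 + 111/500 → 107/250
merge 49/200 + 327/1000 → 143/250
merge 107/250 + 143/250 → 1
L = 31/250 + 327/1000 + 107/250 + 143/250 + 1 = 2451/1000 = 2.451 bits/symbol.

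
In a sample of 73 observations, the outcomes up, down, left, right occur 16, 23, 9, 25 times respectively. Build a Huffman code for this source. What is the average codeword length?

Probabilities are the counts divided by 73.
Repeatedly combine the two least-probable nodes; the expected code length is the sum of the merged weights.
merge 9/73 + 16/73 → 25/73
merge 23/73 + 25/73 → 48/73
merge 25/73 + 48/73 → 1
L = 25/73 + 48/73 + 1 = 2 bits/symbol.

2 bits/symbol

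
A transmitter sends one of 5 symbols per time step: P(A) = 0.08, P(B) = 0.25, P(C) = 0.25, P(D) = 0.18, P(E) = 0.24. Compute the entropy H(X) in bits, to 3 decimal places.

2.231 bits

H = −Σ pᵢ log₂ pᵢ.
−0.08·log₂(0.08) = 0.2915
−0.25·log₂(0.25) = 0.5000
−0.25·log₂(0.25) = 0.5000
−0.18·log₂(0.18) = 0.4453
−0.24·log₂(0.24) = 0.4941
Sum ≈ 2.2310 → 2.231 bits.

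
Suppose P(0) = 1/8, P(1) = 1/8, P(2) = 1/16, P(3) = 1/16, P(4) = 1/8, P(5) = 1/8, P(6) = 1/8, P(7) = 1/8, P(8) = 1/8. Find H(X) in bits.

Each probability is a power of 1/2, so log₂(1/p) is an integer.
H = Σ p·log₂(1/p) = 1/8·3 + 1/8·3 + 1/16·4 + 1/16·4 + 1/8·3 + 1/8·3 + 1/8·3 + 1/8·3 + 1/8·3 = 3.125 bits.

3.125 bits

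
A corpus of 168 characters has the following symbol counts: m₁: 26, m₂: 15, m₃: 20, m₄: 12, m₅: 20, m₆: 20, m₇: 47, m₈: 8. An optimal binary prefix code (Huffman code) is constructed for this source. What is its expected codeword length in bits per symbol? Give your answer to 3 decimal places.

Probabilities are the counts divided by 168.
Repeatedly combine the two least-probable nodes; the expected code length is the sum of the merged weights.
merge 1/21 + 1/14 → 5/42
merge 5/56 + 5/42 → 5/24
merge 5/42 + 5/42 → 5/21
merge 5/42 + 13/84 → 23/84
merge 5/24 + 5/21 → 25/56
merge 23/84 + 47/168 → 31/56
merge 25/56 + 31/56 → 1
L = 5/42 + 5/24 + 5/21 + 23/84 + 25/56 + 31/56 + 1 = 159/56 ≈ 2.839 bits/symbol.

2.839 bits/symbol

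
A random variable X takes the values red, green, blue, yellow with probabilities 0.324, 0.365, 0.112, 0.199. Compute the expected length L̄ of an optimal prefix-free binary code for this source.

1.946 bits/symbol

Repeatedly combine the two least-probable nodes; the expected code length is the sum of the merged weights.
merge 14/125 + 199/1000 → 311/1000
merge 311/1000 + 81/250 → 127/200
merge 73/200 + 127/200 → 1
L = 311/1000 + 127/200 + 1 = 973/500 = 1.946 bits/symbol.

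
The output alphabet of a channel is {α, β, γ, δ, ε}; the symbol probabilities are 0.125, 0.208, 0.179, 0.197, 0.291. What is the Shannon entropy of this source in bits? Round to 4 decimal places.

2.2704 bits

H = −Σ pᵢ log₂ pᵢ.
−0.125·log₂(0.125) = 0.3750
−0.208·log₂(0.208) = 0.4712
−0.179·log₂(0.179) = 0.4443
−0.197·log₂(0.197) = 0.4617
−0.291·log₂(0.291) = 0.5182
Sum ≈ 2.2704 → 2.2704 bits.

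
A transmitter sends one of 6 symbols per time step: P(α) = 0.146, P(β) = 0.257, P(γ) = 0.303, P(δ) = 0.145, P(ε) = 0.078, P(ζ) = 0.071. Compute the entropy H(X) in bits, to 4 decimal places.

2.3930 bits

H = −Σ pᵢ log₂ pᵢ.
−0.146·log₂(0.146) = 0.4053
−0.257·log₂(0.257) = 0.5038
−0.303·log₂(0.303) = 0.5220
−0.145·log₂(0.145) = 0.4040
−0.078·log₂(0.078) = 0.2871
−0.071·log₂(0.071) = 0.2709
Sum ≈ 2.3930 → 2.3930 bits.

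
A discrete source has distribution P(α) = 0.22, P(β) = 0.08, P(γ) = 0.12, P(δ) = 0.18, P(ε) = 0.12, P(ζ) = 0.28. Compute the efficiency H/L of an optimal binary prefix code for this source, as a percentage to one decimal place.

Entropy H = −Σ p log₂ p ≈ 2.4657 bits.
Huffman merges: 2/25+3/25→1/5; 3/25+9/50→3/10; 1/5+11/50→21/50; 7/25+3/10→29/50; 21/50+29/50→1. L = 5/2 ≈ 2.5000.
Efficiency = H/L = 2.4657/2.5000 = 98.6%.

98.6%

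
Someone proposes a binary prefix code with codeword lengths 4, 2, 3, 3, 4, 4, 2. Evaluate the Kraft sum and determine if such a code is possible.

0.9375; yes

With common denominator 2^4 = 16: Σ 2^(−ℓᵢ) = 1/16 + 4/16 + 2/16 + 2/16 + 1/16 + 1/16 + 4/16 = 15/16 = 0.9375.
Kraft's inequality requires Σ ≤ 1; here Σ = 0.9375 ≤ 1, so such a prefix code exists.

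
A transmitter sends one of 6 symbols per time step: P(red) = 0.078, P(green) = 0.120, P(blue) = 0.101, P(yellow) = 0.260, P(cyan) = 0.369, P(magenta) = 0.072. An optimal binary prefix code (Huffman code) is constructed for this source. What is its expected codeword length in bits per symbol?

2.371 bits/symbol

Repeatedly combine the two least-probable nodes; the expected code length is the sum of the merged weights.
merge 9/125 + 39/500 → 3/20
merge 101/1000 + 3/25 → 221/1000
merge 3/20 + 221/1000 → 371/1000
merge 13/50 + 369/1000 → 629/1000
merge 371/1000 + 629/1000 → 1
L = 3/20 + 221/1000 + 371/1000 + 629/1000 + 1 = 2371/1000 = 2.371 bits/symbol.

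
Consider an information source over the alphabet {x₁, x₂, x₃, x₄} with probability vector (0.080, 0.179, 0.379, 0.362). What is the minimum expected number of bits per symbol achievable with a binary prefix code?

1.88 bits/symbol

Repeatedly combine the two least-probable nodes; the expected code length is the sum of the merged weights.
merge 2/25 + 179/1000 → 259/1000
merge 259/1000 + 181/500 → 621/1000
merge 379/1000 + 621/1000 → 1
L = 259/1000 + 621/1000 + 1 = 47/25 = 1.88 bits/symbol.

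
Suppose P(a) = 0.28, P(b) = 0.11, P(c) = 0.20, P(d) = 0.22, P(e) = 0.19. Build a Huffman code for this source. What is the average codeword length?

2.3 bits/symbol

Repeatedly combine the two least-probable nodes; the expected code length is the sum of the merged weights.
merge 11/100 + 19/100 → 3/10
merge 1/5 + 11/50 → 21/50
merge 7/25 + 3/10 → 29/50
merge 21/50 + 29/50 → 1
L = 3/10 + 21/50 + 29/50 + 1 = 23/10 = 2.3 bits/symbol.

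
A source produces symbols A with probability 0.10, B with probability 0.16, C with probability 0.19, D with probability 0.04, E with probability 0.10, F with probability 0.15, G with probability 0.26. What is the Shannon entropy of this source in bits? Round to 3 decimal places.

H = −Σ pᵢ log₂ pᵢ.
−0.10·log₂(0.10) = 0.3322
−0.16·log₂(0.16) = 0.4230
−0.19·log₂(0.19) = 0.4552
−0.04·log₂(0.04) = 0.1858
−0.10·log₂(0.10) = 0.3322
−0.15·log₂(0.15) = 0.4105
−0.26·log₂(0.26) = 0.5053
Sum ≈ 2.6442 → 2.644 bits.

2.644 bits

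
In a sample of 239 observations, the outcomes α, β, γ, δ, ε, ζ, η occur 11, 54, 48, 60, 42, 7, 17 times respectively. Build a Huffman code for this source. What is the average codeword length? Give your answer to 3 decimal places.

Probabilities are the counts divided by 239.
Repeatedly combine the two least-probable nodes; the expected code length is the sum of the merged weights.
merge 7/239 + 11/239 → 18/239
merge 17/239 + 18/239 → 35/239
merge 35/239 + 42/239 → 77/239
merge 48/239 + 54/239 → 102/239
merge 60/239 + 77/239 → 137/239
merge 102/239 + 137/239 → 1
L = 18/239 + 35/239 + 77/239 + 102/239 + 137/239 + 1 = 608/239 ≈ 2.544 bits/symbol.

2.544 bits/symbol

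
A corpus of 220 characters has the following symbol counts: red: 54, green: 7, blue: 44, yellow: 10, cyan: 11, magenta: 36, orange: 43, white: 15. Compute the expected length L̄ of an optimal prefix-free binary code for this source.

Probabilities are the counts divided by 220.
Repeatedly combine the two least-probable nodes; the expected code length is the sum of the merged weights.
merge 7/220 + 1/22 → 17/220
merge 1/20 + 3/44 → 13/110
merge 17/220 + 13/110 → 43/220
merge 9/55 + 43/220 → 79/220
merge 43/220 + 1/5 → 87/220
merge 27/110 + 79/220 → 133/220
merge 87/220 + 133/220 → 1
L = 17/220 + 13/110 + 43/220 + 79/220 + 87/220 + 133/220 + 1 = 11/4 = 2.75 bits/symbol.

2.75 bits/symbol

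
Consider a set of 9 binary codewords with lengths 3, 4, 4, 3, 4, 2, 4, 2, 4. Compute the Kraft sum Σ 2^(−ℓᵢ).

With common denominator 2^4 = 16: Σ 2^(−ℓᵢ) = 2/16 + 1/16 + 1/16 + 2/16 + 1/16 + 4/16 + 1/16 + 4/16 + 1/16 = 17/16 = 1.0625.

1.0625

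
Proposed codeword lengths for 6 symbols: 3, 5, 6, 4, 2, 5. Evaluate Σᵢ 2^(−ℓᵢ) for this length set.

0.515625

With common denominator 2^6 = 64: Σ 2^(−ℓᵢ) = 8/64 + 2/64 + 1/64 + 4/64 + 16/64 + 2/64 = 33/64 = 0.515625.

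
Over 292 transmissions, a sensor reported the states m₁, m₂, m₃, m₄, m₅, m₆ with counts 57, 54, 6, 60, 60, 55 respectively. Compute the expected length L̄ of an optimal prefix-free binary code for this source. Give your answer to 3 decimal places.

2.589 bits/symbol

Probabilities are the counts divided by 292.
Repeatedly combine the two least-probable nodes; the expected code length is the sum of the merged weights.
merge 3/146 + 27/146 → 15/73
merge 55/292 + 57/292 → 28/73
merge 15/73 + 15/73 → 30/73
merge 15/73 + 28/73 → 43/73
merge 30/73 + 43/73 → 1
L = 15/73 + 28/73 + 30/73 + 43/73 + 1 = 189/73 ≈ 2.589 bits/symbol.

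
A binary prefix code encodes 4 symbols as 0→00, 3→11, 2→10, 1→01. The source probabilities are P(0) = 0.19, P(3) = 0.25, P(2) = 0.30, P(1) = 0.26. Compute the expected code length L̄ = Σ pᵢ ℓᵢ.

L̄ = Σ pᵢ·ℓᵢ = 0.19·2 + 0.25·2 + 0.30·2 + 0.26·2 = 2 bits/symbol.

2 bits/symbol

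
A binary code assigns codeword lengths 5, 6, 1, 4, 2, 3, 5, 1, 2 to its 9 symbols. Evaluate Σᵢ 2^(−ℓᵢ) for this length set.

With common denominator 2^6 = 64: Σ 2^(−ℓᵢ) = 2/64 + 1/64 + 32/64 + 4/64 + 16/64 + 8/64 + 2/64 + 32/64 + 16/64 = 113/64 = 1.765625.

1.765625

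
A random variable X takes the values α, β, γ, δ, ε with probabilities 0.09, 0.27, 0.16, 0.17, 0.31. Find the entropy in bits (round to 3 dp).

2.204 bits

H = −Σ pᵢ log₂ pᵢ.
−0.09·log₂(0.09) = 0.3127
−0.27·log₂(0.27) = 0.5100
−0.16·log₂(0.16) = 0.4230
−0.17·log₂(0.17) = 0.4346
−0.31·log₂(0.31) = 0.5238
Sum ≈ 2.2041 → 2.204 bits.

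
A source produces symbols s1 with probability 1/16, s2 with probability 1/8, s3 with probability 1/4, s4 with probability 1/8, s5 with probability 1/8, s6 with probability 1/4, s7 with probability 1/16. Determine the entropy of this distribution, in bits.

2.625 bits

Each probability is a power of 1/2, so log₂(1/p) is an integer.
H = Σ p·log₂(1/p) = 1/16·4 + 1/8·3 + 1/4·2 + 1/8·3 + 1/8·3 + 1/4·2 + 1/16·4 = 2.625 bits.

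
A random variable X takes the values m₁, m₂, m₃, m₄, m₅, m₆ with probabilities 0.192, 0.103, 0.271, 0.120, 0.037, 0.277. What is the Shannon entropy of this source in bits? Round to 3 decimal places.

2.361 bits

H = −Σ pᵢ log₂ pᵢ.
−0.192·log₂(0.192) = 0.4571
−0.103·log₂(0.103) = 0.3378
−0.271·log₂(0.271) = 0.5105
−0.120·log₂(0.120) = 0.3671
−0.037·log₂(0.037) = 0.1760
−0.277·log₂(0.277) = 0.5130
Sum ≈ 2.3614 → 2.361 bits.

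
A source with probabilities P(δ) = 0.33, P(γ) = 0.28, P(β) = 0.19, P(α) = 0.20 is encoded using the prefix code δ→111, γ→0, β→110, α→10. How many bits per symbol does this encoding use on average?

2.24 bits/symbol

L̄ = Σ pᵢ·ℓᵢ = 0.33·3 + 0.28·1 + 0.19·3 + 0.20·2 = 2.24 bits/symbol.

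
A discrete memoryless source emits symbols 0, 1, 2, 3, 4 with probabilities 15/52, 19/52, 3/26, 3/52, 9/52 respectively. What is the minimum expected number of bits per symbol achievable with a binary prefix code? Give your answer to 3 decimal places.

Repeatedly combine the two least-probable nodes; the expected code length is the sum of the merged weights.
merge 3/52 + 3/26 → 9/52
merge 9/52 + 9/52 → 9/26
merge 15/52 + 9/26 → 33/52
merge 19/52 + 33/52 → 1
L = 9/52 + 9/26 + 33/52 + 1 = 28/13 ≈ 2.154 bits/symbol.

2.154 bits/symbol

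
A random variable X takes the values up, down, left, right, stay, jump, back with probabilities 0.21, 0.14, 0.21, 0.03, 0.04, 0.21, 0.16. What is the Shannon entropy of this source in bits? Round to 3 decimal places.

2.576 bits

H = −Σ pᵢ log₂ pᵢ.
−0.21·log₂(0.21) = 0.4728
−0.14·log₂(0.14) = 0.3971
−0.21·log₂(0.21) = 0.4728
−0.03·log₂(0.03) = 0.1518
−0.04·log₂(0.04) = 0.1858
−0.21·log₂(0.21) = 0.4728
−0.16·log₂(0.16) = 0.4230
Sum ≈ 2.5761 → 2.576 bits.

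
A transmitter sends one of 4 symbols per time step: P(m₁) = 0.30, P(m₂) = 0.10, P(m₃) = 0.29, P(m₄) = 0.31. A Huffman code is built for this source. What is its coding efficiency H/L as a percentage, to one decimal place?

94.7%

Entropy H = −Σ p log₂ p ≈ 1.8950 bits.
Huffman merges: 1/10+29/100→39/100; 3/10+31/100→61/100; 39/100+61/100→1. L = 2 ≈ 2.0000.
Efficiency = H/L = 1.8950/2.0000 = 94.7%.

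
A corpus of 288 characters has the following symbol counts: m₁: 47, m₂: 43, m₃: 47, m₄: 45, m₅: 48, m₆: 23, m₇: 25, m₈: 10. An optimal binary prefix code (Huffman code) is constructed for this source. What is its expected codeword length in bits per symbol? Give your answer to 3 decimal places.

2.948 bits/symbol

Probabilities are the counts divided by 288.
Repeatedly combine the two least-probable nodes; the expected code length is the sum of the merged weights.
merge 5/144 + 23/288 → 11/96
merge 25/288 + 11/96 → 29/144
merge 43/288 + 5/32 → 11/36
merge 47/288 + 47/288 → 47/144
merge 1/6 + 29/144 → 53/144
merge 11/36 + 47/144 → 91/144
merge 53/144 + 91/144 → 1
L = 11/96 + 29/144 + 11/36 + 47/144 + 53/144 + 91/144 + 1 = 283/96 ≈ 2.948 bits/symbol.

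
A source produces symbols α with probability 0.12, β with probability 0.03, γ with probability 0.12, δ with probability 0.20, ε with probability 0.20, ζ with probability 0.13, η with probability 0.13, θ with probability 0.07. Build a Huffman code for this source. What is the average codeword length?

Repeatedly combine the two least-probable nodes; the expected code length is the sum of the merged weights.
merge 3/100 + 7/100 → 1/10
merge 1/10 + 3/25 → 11/50
merge 3/25 + 13/100 → 1/4
merge 13/100 + 1/5 → 33/100
merge 1/5 + 11/50 → 21/50
merge 1/4 + 33/100 → 29/50
merge 21/50 + 29/50 → 1
L = 1/10 + 11/50 + 1/4 + 33/100 + 21/50 + 29/50 + 1 = 29/10 = 2.9 bits/symbol.

2.9 bits/symbol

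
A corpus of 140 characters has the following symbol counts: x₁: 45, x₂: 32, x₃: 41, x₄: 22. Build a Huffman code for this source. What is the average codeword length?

2 bits/symbol

Probabilities are the counts divided by 140.
Repeatedly combine the two least-probable nodes; the expected code length is the sum of the merged weights.
merge 11/70 + 8/35 → 27/70
merge 41/140 + 9/28 → 43/70
merge 27/70 + 43/70 → 1
L = 27/70 + 43/70 + 1 = 2 bits/symbol.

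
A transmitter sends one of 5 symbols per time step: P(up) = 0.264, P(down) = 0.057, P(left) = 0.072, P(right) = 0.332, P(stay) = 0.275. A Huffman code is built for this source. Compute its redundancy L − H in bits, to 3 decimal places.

Entropy H = −Σ p log₂ p ≈ 2.0564 bits.
Huffman merges: 57/1000+9/125→129/1000; 129/1000+33/125→393/1000; 11/40+83/250→607/1000; 393/1000+607/1000→1. L = 2129/1000 ≈ 2.1290.
L − H = 2.1290 − 2.0564 = 0.073 bits.

0.073 bits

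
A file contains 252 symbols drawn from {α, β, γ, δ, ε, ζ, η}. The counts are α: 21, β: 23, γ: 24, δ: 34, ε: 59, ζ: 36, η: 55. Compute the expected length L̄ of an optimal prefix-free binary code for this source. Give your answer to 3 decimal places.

Probabilities are the counts divided by 252.
Repeatedly combine the two least-probable nodes; the expected code length is the sum of the merged weights.
merge 1/12 + 23/252 → 11/63
merge 2/21 + 17/126 → 29/126
merge 1/7 + 11/63 → 20/63
merge 55/252 + 29/126 → 113/252
merge 59/252 + 20/63 → 139/252
merge 113/252 + 139/252 → 1
L = 11/63 + 29/126 + 20/63 + 113/252 + 139/252 + 1 = 49/18 ≈ 2.722 bits/symbol.

2.722 bits/symbol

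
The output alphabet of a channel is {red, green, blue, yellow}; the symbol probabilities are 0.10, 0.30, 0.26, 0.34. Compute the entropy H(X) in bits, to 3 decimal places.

1.888 bits

H = −Σ pᵢ log₂ pᵢ.
−0.10·log₂(0.10) = 0.3322
−0.30·log₂(0.30) = 0.5211
−0.26·log₂(0.26) = 0.5053
−0.34·log₂(0.34) = 0.5292
Sum ≈ 1.8877 → 1.888 bits.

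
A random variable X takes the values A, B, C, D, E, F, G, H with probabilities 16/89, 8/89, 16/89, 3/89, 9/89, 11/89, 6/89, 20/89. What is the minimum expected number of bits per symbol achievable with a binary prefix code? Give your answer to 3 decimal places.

2.876 bits/symbol

Repeatedly combine the two least-probable nodes; the expected code length is the sum of the merged weights.
merge 3/89 + 6/89 → 9/89
merge 8/89 + 9/89 → 17/89
merge 9/89 + 11/89 → 20/89
merge 16/89 + 16/89 → 32/89
merge 17/89 + 20/89 → 37/89
merge 20/89 + 32/89 → 52/89
merge 37/89 + 52/89 → 1
L = 9/89 + 17/89 + 20/89 + 32/89 + 37/89 + 52/89 + 1 = 256/89 ≈ 2.876 bits/symbol.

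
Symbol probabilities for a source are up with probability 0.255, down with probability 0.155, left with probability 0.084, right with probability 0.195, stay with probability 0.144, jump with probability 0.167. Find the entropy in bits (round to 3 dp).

H = −Σ pᵢ log₂ pᵢ.
−0.255·log₂(0.255) = 0.5027
−0.155·log₂(0.155) = 0.4169
−0.084·log₂(0.084) = 0.3002
−0.195·log₂(0.195) = 0.4599
−0.144·log₂(0.144) = 0.4026
−0.167·log₂(0.167) = 0.4312
Sum ≈ 2.5135 → 2.513 bits.

2.513 bits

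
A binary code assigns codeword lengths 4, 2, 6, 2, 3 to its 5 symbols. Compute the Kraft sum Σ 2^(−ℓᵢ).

With common denominator 2^6 = 64: Σ 2^(−ℓᵢ) = 4/64 + 16/64 + 1/64 + 16/64 + 8/64 = 45/64 = 0.703125.

0.703125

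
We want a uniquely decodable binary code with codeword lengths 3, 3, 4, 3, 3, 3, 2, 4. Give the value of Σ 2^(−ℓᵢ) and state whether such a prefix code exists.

1; yes

With common denominator 2^4 = 16: Σ 2^(−ℓᵢ) = 2/16 + 2/16 + 1/16 + 2/16 + 2/16 + 2/16 + 4/16 + 1/16 = 16/16 = 1.
Kraft's inequality requires Σ ≤ 1; here Σ = 1 ≤ 1, so such a prefix code exists.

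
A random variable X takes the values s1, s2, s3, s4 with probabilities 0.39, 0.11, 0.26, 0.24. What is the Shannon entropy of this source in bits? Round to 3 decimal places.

H = −Σ pᵢ log₂ pᵢ.
−0.39·log₂(0.39) = 0.5298
−0.11·log₂(0.11) = 0.3503
−0.26·log₂(0.26) = 0.5053
−0.24·log₂(0.24) = 0.4941
Sum ≈ 1.8795 → 1.880 bits.

1.880 bits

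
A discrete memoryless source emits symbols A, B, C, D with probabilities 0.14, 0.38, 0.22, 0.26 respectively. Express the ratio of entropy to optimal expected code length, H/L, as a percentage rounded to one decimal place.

Entropy H = −Σ p log₂ p ≈ 1.9134 bits.
Huffman merges: 7/50+11/50→9/25; 13/50+9/25→31/50; 19/50+31/50→1. L = 99/50 ≈ 1.9800.
Efficiency = H/L = 1.9134/1.9800 = 96.6%.

96.6%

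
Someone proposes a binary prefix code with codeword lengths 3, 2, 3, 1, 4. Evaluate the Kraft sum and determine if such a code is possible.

1.0625; no

With common denominator 2^4 = 16: Σ 2^(−ℓᵢ) = 2/16 + 4/16 + 2/16 + 8/16 + 1/16 = 17/16 = 1.0625.
Kraft's inequality requires Σ ≤ 1; here Σ = 1.0625 > 1, so no such prefix code exists.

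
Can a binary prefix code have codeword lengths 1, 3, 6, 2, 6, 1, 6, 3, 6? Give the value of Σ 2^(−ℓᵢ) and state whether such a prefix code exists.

With common denominator 2^6 = 64: Σ 2^(−ℓᵢ) = 32/64 + 8/64 + 1/64 + 16/64 + 1/64 + 32/64 + 1/64 + 8/64 + 1/64 = 100/64 = 1.5625.
Kraft's inequality requires Σ ≤ 1; here Σ = 1.5625 > 1, so no such prefix code exists.

1.5625; no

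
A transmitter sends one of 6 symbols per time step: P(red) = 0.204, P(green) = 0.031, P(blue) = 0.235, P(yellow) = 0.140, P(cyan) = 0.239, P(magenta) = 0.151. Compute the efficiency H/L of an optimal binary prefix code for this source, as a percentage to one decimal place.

Entropy H = −Σ p log₂ p ≈ 2.4166 bits.
Huffman merges: 31/1000+7/50→171/1000; 151/1000+171/1000→161/500; 51/250+47/200→439/1000; 239/1000+161/500→561/1000; 439/1000+561/1000→1. L = 2493/1000 ≈ 2.4930.
Efficiency = H/L = 2.4166/2.4930 = 96.9%.

96.9%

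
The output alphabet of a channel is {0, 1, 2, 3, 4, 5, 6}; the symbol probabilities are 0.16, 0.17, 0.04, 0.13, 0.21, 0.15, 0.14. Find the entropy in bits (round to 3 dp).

2.706 bits

H = −Σ pᵢ log₂ pᵢ.
−0.16·log₂(0.16) = 0.4230
−0.17·log₂(0.17) = 0.4346
−0.04·log₂(0.04) = 0.1858
−0.13·log₂(0.13) = 0.3826
−0.21·log₂(0.21) = 0.4728
−0.15·log₂(0.15) = 0.4105
−0.14·log₂(0.14) = 0.3971
Sum ≈ 2.7065 → 2.706 bits.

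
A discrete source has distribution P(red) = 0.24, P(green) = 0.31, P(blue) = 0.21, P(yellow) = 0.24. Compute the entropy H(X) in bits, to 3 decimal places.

H = −Σ pᵢ log₂ pᵢ.
−0.24·log₂(0.24) = 0.4941
−0.31·log₂(0.31) = 0.5238
−0.21·log₂(0.21) = 0.4728
−0.24·log₂(0.24) = 0.4941
Sum ≈ 1.9849 → 1.985 bits.

1.985 bits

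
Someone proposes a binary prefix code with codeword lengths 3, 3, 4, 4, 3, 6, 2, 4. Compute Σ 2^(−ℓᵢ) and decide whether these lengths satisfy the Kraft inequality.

0.828125; yes

With common denominator 2^6 = 64: Σ 2^(−ℓᵢ) = 8/64 + 8/64 + 4/64 + 4/64 + 8/64 + 1/64 + 16/64 + 4/64 = 53/64 = 0.828125.
Kraft's inequality requires Σ ≤ 1; here Σ = 0.828125 ≤ 1, so such a prefix code exists.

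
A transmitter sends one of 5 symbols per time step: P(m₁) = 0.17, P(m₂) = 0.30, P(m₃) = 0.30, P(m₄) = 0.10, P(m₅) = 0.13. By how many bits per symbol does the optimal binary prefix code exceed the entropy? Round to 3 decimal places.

0.038 bits

Entropy H = −Σ p log₂ p ≈ 2.1916 bits.
Huffman merges: 1/10+13/100→23/100; 17/100+23/100→2/5; 3/10+3/10→3/5; 2/5+3/5→1. L = 223/100 ≈ 2.2300.
L − H = 2.2300 − 2.1916 = 0.038 bits.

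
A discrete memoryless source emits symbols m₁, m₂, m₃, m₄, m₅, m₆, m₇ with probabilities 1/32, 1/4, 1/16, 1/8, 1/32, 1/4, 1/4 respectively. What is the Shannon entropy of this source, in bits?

Each probability is a power of 1/2, so log₂(1/p) is an integer.
H = Σ p·log₂(1/p) = 1/32·5 + 1/4·2 + 1/16·4 + 1/8·3 + 1/32·5 + 1/4·2 + 1/4·2 = 2.4375 bits.

2.4375 bits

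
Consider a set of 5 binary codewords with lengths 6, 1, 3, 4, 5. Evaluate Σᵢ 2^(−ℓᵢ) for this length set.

With common denominator 2^6 = 64: Σ 2^(−ℓᵢ) = 1/64 + 32/64 + 8/64 + 4/64 + 2/64 = 47/64 = 0.734375.

0.734375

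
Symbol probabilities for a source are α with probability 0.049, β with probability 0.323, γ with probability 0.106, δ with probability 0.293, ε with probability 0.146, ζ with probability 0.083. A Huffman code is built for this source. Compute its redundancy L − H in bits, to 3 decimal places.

Entropy H = −Σ p log₂ p ≈ 2.3053 bits.
Huffman merges: 49/1000+83/1000→33/250; 53/500+33/250→119/500; 73/500+119/500→48/125; 293/1000+323/1000→77/125; 48/125+77/125→1. L = 237/100 ≈ 2.3700.
L − H = 2.3700 − 2.3053 = 0.065 bits.

0.065 bits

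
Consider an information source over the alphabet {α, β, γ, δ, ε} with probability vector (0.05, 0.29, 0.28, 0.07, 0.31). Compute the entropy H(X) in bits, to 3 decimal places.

2.041 bits

H = −Σ pᵢ log₂ pᵢ.
−0.05·log₂(0.05) = 0.2161
−0.29·log₂(0.29) = 0.5179
−0.28·log₂(0.28) = 0.5142
−0.07·log₂(0.07) = 0.2686
−0.31·log₂(0.31) = 0.5238
Sum ≈ 2.0406 → 2.041 bits.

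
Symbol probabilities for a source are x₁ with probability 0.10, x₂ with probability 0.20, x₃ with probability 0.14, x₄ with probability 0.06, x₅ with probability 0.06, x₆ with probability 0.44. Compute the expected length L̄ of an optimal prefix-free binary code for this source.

Repeatedly combine the two least-probable nodes; the expected code length is the sum of the merged weights.
merge 3/50 + 3/50 → 3/25
merge 1/10 + 3/25 → 11/50
merge 7/50 + 1/5 → 17/50
merge 11/50 + 17/50 → 14/25
merge 11/25 + 14/25 → 1
L = 3/25 + 11/50 + 17/50 + 14/25 + 1 = 56/25 = 2.24 bits/symbol.

2.24 bits/symbol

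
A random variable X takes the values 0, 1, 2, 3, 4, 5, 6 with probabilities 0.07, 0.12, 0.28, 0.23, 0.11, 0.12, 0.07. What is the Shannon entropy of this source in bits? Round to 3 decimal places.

2.623 bits

H = −Σ pᵢ log₂ pᵢ.
−0.07·log₂(0.07) = 0.2686
−0.12·log₂(0.12) = 0.3671
−0.28·log₂(0.28) = 0.5142
−0.23·log₂(0.23) = 0.4877
−0.11·log₂(0.11) = 0.3503
−0.12·log₂(0.12) = 0.3671
−0.07·log₂(0.07) = 0.2686
Sum ≈ 2.6234 → 2.623 bits.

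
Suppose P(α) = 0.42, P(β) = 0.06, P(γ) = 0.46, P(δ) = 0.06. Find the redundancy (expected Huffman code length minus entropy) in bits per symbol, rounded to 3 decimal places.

Entropy H = −Σ p log₂ p ≈ 1.5280 bits.
Huffman merges: 3/50+3/50→3/25; 3/25+21/50→27/50; 23/50+27/50→1. L = 83/50 ≈ 1.6600.
L − H = 1.6600 − 1.5280 = 0.132 bits.

0.132 bits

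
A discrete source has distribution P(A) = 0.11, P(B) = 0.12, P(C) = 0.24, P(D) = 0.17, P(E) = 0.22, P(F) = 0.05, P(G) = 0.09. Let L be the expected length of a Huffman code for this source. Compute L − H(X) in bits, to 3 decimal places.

0.025 bits

Entropy H = −Σ p log₂ p ≈ 2.6554 bits.
Huffman merges: 1/20+9/100→7/50; 11/100+3/25→23/100; 7/50+17/100→31/100; 11/50+23/100→9/20; 6/25+31/100→11/20; 9/20+11/20→1. L = 67/25 ≈ 2.6800.
L − H = 2.6800 − 2.6554 = 0.025 bits.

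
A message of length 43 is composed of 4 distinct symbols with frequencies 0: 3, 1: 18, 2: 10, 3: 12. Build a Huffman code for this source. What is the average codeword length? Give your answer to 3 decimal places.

1.884 bits/symbol

Probabilities are the counts divided by 43.
Repeatedly combine the two least-probable nodes; the expected code length is the sum of the merged weights.
merge 3/43 + 10/43 → 13/43
merge 12/43 + 13/43 → 25/43
merge 18/43 + 25/43 → 1
L = 13/43 + 25/43 + 1 = 81/43 ≈ 1.884 bits/symbol.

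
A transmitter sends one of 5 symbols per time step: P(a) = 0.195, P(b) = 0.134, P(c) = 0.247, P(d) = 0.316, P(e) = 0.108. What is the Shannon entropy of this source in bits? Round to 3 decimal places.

H = −Σ pᵢ log₂ pᵢ.
−0.195·log₂(0.195) = 0.4599
−0.134·log₂(0.134) = 0.3886
−0.247·log₂(0.247) = 0.4983
−0.316·log₂(0.316) = 0.5252
−0.108·log₂(0.108) = 0.3468
Sum ≈ 2.2187 → 2.219 bits.

2.219 bits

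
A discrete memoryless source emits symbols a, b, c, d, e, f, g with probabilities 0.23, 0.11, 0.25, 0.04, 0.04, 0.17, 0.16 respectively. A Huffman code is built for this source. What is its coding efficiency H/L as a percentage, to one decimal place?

98.7%

Entropy H = −Σ p log₂ p ≈ 2.5671 bits.
Huffman merges: 1/25+1/25→2/25; 2/25+11/100→19/100; 4/25+17/100→33/100; 19/100+23/100→21/50; 1/4+33/100→29/50; 21/50+29/50→1. L = 13/5 ≈ 2.6000.
Efficiency = H/L = 2.5671/2.6000 = 98.7%.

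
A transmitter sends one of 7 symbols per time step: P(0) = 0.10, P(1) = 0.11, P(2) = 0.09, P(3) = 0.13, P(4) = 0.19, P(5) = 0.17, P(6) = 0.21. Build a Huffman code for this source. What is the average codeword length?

Repeatedly combine the two least-probable nodes; the expected code length is the sum of the merged weights.
merge 9/100 + 1/10 → 19/100
merge 11/100 + 13/100 → 6/25
merge 17/100 + 19/100 → 9/25
merge 19/100 + 21/100 → 2/5
merge 6/25 + 9/25 → 3/5
merge 2/5 + 3/5 → 1
L = 19/100 + 6/25 + 9/25 + 2/5 + 3/5 + 1 = 279/100 = 2.79 bits/symbol.

2.79 bits/symbol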